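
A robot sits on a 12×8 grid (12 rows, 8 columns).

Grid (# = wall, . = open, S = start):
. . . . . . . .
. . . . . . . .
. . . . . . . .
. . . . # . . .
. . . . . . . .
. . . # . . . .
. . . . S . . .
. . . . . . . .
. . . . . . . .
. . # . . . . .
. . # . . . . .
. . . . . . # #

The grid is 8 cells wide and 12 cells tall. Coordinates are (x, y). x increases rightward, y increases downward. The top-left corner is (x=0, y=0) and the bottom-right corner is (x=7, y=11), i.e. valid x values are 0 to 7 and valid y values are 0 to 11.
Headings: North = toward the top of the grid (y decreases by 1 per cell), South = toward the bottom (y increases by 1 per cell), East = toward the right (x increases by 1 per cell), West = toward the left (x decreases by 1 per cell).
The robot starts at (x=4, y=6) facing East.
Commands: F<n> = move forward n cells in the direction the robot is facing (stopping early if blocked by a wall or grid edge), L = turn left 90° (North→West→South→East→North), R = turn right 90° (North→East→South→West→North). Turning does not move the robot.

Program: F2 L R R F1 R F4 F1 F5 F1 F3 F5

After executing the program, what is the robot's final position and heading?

Answer: Final position: (x=0, y=7), facing West

Derivation:
Start: (x=4, y=6), facing East
  F2: move forward 2, now at (x=6, y=6)
  L: turn left, now facing North
  R: turn right, now facing East
  R: turn right, now facing South
  F1: move forward 1, now at (x=6, y=7)
  R: turn right, now facing West
  F4: move forward 4, now at (x=2, y=7)
  F1: move forward 1, now at (x=1, y=7)
  F5: move forward 1/5 (blocked), now at (x=0, y=7)
  F1: move forward 0/1 (blocked), now at (x=0, y=7)
  F3: move forward 0/3 (blocked), now at (x=0, y=7)
  F5: move forward 0/5 (blocked), now at (x=0, y=7)
Final: (x=0, y=7), facing West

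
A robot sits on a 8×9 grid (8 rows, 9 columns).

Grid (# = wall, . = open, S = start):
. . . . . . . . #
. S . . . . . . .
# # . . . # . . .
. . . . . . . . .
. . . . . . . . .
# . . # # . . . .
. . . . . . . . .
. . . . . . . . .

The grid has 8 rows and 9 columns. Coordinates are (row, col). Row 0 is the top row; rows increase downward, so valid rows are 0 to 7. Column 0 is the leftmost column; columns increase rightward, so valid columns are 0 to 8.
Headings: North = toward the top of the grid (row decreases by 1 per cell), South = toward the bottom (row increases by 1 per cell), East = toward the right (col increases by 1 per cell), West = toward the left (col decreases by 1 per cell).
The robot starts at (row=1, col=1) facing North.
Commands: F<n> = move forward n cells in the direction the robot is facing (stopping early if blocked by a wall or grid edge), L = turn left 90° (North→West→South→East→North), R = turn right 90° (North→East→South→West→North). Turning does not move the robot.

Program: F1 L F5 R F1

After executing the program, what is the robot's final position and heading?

Answer: Final position: (row=0, col=0), facing North

Derivation:
Start: (row=1, col=1), facing North
  F1: move forward 1, now at (row=0, col=1)
  L: turn left, now facing West
  F5: move forward 1/5 (blocked), now at (row=0, col=0)
  R: turn right, now facing North
  F1: move forward 0/1 (blocked), now at (row=0, col=0)
Final: (row=0, col=0), facing North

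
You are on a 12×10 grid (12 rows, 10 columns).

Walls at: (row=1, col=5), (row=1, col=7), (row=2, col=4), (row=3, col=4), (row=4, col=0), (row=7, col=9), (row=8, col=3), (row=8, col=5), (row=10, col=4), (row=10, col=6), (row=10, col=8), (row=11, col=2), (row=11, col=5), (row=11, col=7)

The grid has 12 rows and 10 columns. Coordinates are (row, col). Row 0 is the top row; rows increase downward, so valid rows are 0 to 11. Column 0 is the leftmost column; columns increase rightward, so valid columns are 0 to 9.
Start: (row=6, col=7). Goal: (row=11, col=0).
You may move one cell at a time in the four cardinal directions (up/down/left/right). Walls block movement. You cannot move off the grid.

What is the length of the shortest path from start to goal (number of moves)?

Answer: Shortest path length: 12

Derivation:
BFS from (row=6, col=7) until reaching (row=11, col=0):
  Distance 0: (row=6, col=7)
  Distance 1: (row=5, col=7), (row=6, col=6), (row=6, col=8), (row=7, col=7)
  Distance 2: (row=4, col=7), (row=5, col=6), (row=5, col=8), (row=6, col=5), (row=6, col=9), (row=7, col=6), (row=7, col=8), (row=8, col=7)
  Distance 3: (row=3, col=7), (row=4, col=6), (row=4, col=8), (row=5, col=5), (row=5, col=9), (row=6, col=4), (row=7, col=5), (row=8, col=6), (row=8, col=8), (row=9, col=7)
  Distance 4: (row=2, col=7), (row=3, col=6), (row=3, col=8), (row=4, col=5), (row=4, col=9), (row=5, col=4), (row=6, col=3), (row=7, col=4), (row=8, col=9), (row=9, col=6), (row=9, col=8), (row=10, col=7)
  Distance 5: (row=2, col=6), (row=2, col=8), (row=3, col=5), (row=3, col=9), (row=4, col=4), (row=5, col=3), (row=6, col=2), (row=7, col=3), (row=8, col=4), (row=9, col=5), (row=9, col=9)
  Distance 6: (row=1, col=6), (row=1, col=8), (row=2, col=5), (row=2, col=9), (row=4, col=3), (row=5, col=2), (row=6, col=1), (row=7, col=2), (row=9, col=4), (row=10, col=5), (row=10, col=9)
  Distance 7: (row=0, col=6), (row=0, col=8), (row=1, col=9), (row=3, col=3), (row=4, col=2), (row=5, col=1), (row=6, col=0), (row=7, col=1), (row=8, col=2), (row=9, col=3), (row=11, col=9)
  Distance 8: (row=0, col=5), (row=0, col=7), (row=0, col=9), (row=2, col=3), (row=3, col=2), (row=4, col=1), (row=5, col=0), (row=7, col=0), (row=8, col=1), (row=9, col=2), (row=10, col=3), (row=11, col=8)
  Distance 9: (row=0, col=4), (row=1, col=3), (row=2, col=2), (row=3, col=1), (row=8, col=0), (row=9, col=1), (row=10, col=2), (row=11, col=3)
  Distance 10: (row=0, col=3), (row=1, col=2), (row=1, col=4), (row=2, col=1), (row=3, col=0), (row=9, col=0), (row=10, col=1), (row=11, col=4)
  Distance 11: (row=0, col=2), (row=1, col=1), (row=2, col=0), (row=10, col=0), (row=11, col=1)
  Distance 12: (row=0, col=1), (row=1, col=0), (row=11, col=0)  <- goal reached here
One shortest path (12 moves): (row=6, col=7) -> (row=6, col=6) -> (row=6, col=5) -> (row=6, col=4) -> (row=6, col=3) -> (row=6, col=2) -> (row=6, col=1) -> (row=6, col=0) -> (row=7, col=0) -> (row=8, col=0) -> (row=9, col=0) -> (row=10, col=0) -> (row=11, col=0)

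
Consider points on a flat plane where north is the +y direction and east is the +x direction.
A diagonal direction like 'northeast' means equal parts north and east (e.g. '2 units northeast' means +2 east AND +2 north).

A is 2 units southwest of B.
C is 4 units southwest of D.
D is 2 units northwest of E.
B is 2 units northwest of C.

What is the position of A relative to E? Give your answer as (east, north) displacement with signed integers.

Answer: A is at (east=-10, north=-2) relative to E.

Derivation:
Place E at the origin (east=0, north=0).
  D is 2 units northwest of E: delta (east=-2, north=+2); D at (east=-2, north=2).
  C is 4 units southwest of D: delta (east=-4, north=-4); C at (east=-6, north=-2).
  B is 2 units northwest of C: delta (east=-2, north=+2); B at (east=-8, north=0).
  A is 2 units southwest of B: delta (east=-2, north=-2); A at (east=-10, north=-2).
Therefore A relative to E: (east=-10, north=-2).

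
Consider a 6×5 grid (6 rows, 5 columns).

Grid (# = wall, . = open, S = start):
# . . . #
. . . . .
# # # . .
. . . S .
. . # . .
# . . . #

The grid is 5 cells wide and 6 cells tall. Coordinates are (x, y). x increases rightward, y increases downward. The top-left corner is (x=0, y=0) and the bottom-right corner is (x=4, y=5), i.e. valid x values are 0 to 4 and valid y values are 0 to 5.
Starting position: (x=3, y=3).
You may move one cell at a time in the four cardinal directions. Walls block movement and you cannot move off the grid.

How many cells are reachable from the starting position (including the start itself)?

Answer: Reachable cells: 22

Derivation:
BFS flood-fill from (x=3, y=3):
  Distance 0: (x=3, y=3)
  Distance 1: (x=3, y=2), (x=2, y=3), (x=4, y=3), (x=3, y=4)
  Distance 2: (x=3, y=1), (x=4, y=2), (x=1, y=3), (x=4, y=4), (x=3, y=5)
  Distance 3: (x=3, y=0), (x=2, y=1), (x=4, y=1), (x=0, y=3), (x=1, y=4), (x=2, y=5)
  Distance 4: (x=2, y=0), (x=1, y=1), (x=0, y=4), (x=1, y=5)
  Distance 5: (x=1, y=0), (x=0, y=1)
Total reachable: 22 (grid has 22 open cells total)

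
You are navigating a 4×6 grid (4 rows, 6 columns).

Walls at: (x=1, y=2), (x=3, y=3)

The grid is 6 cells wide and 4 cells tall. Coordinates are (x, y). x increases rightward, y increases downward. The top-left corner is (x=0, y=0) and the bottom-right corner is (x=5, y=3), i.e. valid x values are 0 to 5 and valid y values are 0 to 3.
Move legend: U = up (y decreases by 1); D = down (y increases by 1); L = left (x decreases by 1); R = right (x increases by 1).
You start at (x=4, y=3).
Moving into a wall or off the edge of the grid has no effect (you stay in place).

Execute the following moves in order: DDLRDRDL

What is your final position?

Start: (x=4, y=3)
  D (down): blocked, stay at (x=4, y=3)
  D (down): blocked, stay at (x=4, y=3)
  L (left): blocked, stay at (x=4, y=3)
  R (right): (x=4, y=3) -> (x=5, y=3)
  D (down): blocked, stay at (x=5, y=3)
  R (right): blocked, stay at (x=5, y=3)
  D (down): blocked, stay at (x=5, y=3)
  L (left): (x=5, y=3) -> (x=4, y=3)
Final: (x=4, y=3)

Answer: Final position: (x=4, y=3)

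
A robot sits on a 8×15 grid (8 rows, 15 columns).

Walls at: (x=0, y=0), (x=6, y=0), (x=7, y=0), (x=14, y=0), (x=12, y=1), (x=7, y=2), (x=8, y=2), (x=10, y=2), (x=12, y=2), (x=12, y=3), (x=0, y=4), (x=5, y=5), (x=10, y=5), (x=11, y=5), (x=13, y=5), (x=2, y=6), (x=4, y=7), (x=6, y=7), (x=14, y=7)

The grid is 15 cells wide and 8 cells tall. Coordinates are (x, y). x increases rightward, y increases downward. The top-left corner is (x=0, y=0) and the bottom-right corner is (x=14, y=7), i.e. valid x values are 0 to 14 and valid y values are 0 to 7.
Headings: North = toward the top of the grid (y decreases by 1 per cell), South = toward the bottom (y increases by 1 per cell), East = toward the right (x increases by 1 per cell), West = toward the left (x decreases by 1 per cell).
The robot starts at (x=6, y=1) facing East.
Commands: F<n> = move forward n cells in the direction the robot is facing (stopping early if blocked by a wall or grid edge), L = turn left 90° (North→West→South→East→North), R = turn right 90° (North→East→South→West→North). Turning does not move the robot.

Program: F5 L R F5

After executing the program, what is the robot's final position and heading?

Answer: Final position: (x=11, y=1), facing East

Derivation:
Start: (x=6, y=1), facing East
  F5: move forward 5, now at (x=11, y=1)
  L: turn left, now facing North
  R: turn right, now facing East
  F5: move forward 0/5 (blocked), now at (x=11, y=1)
Final: (x=11, y=1), facing East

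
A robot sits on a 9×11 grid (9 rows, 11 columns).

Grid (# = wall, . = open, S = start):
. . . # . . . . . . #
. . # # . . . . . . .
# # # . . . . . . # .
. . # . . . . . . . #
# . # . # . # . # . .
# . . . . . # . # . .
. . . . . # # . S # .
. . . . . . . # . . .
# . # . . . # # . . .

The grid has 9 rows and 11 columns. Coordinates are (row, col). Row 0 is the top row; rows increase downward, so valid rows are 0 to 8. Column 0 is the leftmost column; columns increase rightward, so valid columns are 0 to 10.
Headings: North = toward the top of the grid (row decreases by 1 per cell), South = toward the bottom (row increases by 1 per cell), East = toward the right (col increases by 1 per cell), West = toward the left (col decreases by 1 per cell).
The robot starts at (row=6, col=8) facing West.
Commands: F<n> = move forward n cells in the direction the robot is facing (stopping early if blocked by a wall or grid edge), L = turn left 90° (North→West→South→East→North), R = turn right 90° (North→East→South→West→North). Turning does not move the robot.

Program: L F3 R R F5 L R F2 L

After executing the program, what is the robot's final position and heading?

Start: (row=6, col=8), facing West
  L: turn left, now facing South
  F3: move forward 2/3 (blocked), now at (row=8, col=8)
  R: turn right, now facing West
  R: turn right, now facing North
  F5: move forward 2/5 (blocked), now at (row=6, col=8)
  L: turn left, now facing West
  R: turn right, now facing North
  F2: move forward 0/2 (blocked), now at (row=6, col=8)
  L: turn left, now facing West
Final: (row=6, col=8), facing West

Answer: Final position: (row=6, col=8), facing West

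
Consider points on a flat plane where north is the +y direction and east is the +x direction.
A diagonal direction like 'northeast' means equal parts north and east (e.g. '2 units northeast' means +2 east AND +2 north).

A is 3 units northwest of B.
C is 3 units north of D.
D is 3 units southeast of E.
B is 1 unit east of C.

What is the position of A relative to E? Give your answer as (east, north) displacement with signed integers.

Answer: A is at (east=1, north=3) relative to E.

Derivation:
Place E at the origin (east=0, north=0).
  D is 3 units southeast of E: delta (east=+3, north=-3); D at (east=3, north=-3).
  C is 3 units north of D: delta (east=+0, north=+3); C at (east=3, north=0).
  B is 1 unit east of C: delta (east=+1, north=+0); B at (east=4, north=0).
  A is 3 units northwest of B: delta (east=-3, north=+3); A at (east=1, north=3).
Therefore A relative to E: (east=1, north=3).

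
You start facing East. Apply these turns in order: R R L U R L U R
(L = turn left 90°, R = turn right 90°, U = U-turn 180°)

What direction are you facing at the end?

Start: East
  R (right (90° clockwise)) -> South
  R (right (90° clockwise)) -> West
  L (left (90° counter-clockwise)) -> South
  U (U-turn (180°)) -> North
  R (right (90° clockwise)) -> East
  L (left (90° counter-clockwise)) -> North
  U (U-turn (180°)) -> South
  R (right (90° clockwise)) -> West
Final: West

Answer: Final heading: West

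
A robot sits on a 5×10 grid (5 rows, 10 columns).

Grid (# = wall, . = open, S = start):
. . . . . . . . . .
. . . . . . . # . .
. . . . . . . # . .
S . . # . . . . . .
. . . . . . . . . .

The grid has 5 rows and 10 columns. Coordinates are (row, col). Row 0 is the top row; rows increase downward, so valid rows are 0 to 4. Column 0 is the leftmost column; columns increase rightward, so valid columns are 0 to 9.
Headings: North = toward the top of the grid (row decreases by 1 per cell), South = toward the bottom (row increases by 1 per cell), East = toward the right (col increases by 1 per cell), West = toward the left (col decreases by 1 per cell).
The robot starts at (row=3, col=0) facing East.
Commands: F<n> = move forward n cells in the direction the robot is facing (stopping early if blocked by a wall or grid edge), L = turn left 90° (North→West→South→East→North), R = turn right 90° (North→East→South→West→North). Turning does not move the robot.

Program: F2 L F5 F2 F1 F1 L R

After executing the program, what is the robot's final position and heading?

Answer: Final position: (row=0, col=2), facing North

Derivation:
Start: (row=3, col=0), facing East
  F2: move forward 2, now at (row=3, col=2)
  L: turn left, now facing North
  F5: move forward 3/5 (blocked), now at (row=0, col=2)
  F2: move forward 0/2 (blocked), now at (row=0, col=2)
  F1: move forward 0/1 (blocked), now at (row=0, col=2)
  F1: move forward 0/1 (blocked), now at (row=0, col=2)
  L: turn left, now facing West
  R: turn right, now facing North
Final: (row=0, col=2), facing North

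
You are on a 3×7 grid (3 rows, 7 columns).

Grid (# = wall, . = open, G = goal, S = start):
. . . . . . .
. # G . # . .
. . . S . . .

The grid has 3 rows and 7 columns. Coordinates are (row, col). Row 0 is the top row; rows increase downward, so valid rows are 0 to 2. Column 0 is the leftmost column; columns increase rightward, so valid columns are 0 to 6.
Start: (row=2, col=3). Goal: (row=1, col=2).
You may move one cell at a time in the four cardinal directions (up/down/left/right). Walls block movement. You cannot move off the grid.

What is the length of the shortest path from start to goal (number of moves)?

BFS from (row=2, col=3) until reaching (row=1, col=2):
  Distance 0: (row=2, col=3)
  Distance 1: (row=1, col=3), (row=2, col=2), (row=2, col=4)
  Distance 2: (row=0, col=3), (row=1, col=2), (row=2, col=1), (row=2, col=5)  <- goal reached here
One shortest path (2 moves): (row=2, col=3) -> (row=2, col=2) -> (row=1, col=2)

Answer: Shortest path length: 2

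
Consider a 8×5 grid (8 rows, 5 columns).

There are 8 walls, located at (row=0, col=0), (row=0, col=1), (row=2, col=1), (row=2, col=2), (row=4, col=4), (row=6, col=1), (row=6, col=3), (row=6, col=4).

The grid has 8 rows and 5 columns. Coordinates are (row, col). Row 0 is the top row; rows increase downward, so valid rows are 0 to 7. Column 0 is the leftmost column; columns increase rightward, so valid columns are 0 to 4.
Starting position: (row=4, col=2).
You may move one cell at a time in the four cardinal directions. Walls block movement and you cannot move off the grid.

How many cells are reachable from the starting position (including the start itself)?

BFS flood-fill from (row=4, col=2):
  Distance 0: (row=4, col=2)
  Distance 1: (row=3, col=2), (row=4, col=1), (row=4, col=3), (row=5, col=2)
  Distance 2: (row=3, col=1), (row=3, col=3), (row=4, col=0), (row=5, col=1), (row=5, col=3), (row=6, col=2)
  Distance 3: (row=2, col=3), (row=3, col=0), (row=3, col=4), (row=5, col=0), (row=5, col=4), (row=7, col=2)
  Distance 4: (row=1, col=3), (row=2, col=0), (row=2, col=4), (row=6, col=0), (row=7, col=1), (row=7, col=3)
  Distance 5: (row=0, col=3), (row=1, col=0), (row=1, col=2), (row=1, col=4), (row=7, col=0), (row=7, col=4)
  Distance 6: (row=0, col=2), (row=0, col=4), (row=1, col=1)
Total reachable: 32 (grid has 32 open cells total)

Answer: Reachable cells: 32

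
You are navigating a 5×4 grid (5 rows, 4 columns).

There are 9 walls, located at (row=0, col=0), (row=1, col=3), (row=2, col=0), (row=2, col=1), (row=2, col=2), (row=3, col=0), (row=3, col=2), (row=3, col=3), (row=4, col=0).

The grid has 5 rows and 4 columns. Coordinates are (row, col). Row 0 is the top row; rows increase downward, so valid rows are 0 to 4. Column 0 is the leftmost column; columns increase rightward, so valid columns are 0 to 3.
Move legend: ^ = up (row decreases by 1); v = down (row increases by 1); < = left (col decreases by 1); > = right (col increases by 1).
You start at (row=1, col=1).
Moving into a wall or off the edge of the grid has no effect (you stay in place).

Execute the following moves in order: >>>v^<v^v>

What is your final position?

Start: (row=1, col=1)
  > (right): (row=1, col=1) -> (row=1, col=2)
  > (right): blocked, stay at (row=1, col=2)
  > (right): blocked, stay at (row=1, col=2)
  v (down): blocked, stay at (row=1, col=2)
  ^ (up): (row=1, col=2) -> (row=0, col=2)
  < (left): (row=0, col=2) -> (row=0, col=1)
  v (down): (row=0, col=1) -> (row=1, col=1)
  ^ (up): (row=1, col=1) -> (row=0, col=1)
  v (down): (row=0, col=1) -> (row=1, col=1)
  > (right): (row=1, col=1) -> (row=1, col=2)
Final: (row=1, col=2)

Answer: Final position: (row=1, col=2)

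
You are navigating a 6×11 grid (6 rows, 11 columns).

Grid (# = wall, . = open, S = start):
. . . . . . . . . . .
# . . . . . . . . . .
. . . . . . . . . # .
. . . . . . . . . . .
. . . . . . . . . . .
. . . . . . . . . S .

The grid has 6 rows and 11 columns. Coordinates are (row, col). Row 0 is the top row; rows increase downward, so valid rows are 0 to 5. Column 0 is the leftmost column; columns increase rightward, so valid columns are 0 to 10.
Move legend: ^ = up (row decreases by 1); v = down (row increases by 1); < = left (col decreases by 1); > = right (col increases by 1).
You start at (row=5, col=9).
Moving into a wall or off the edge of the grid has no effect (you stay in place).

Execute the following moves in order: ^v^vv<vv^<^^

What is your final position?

Start: (row=5, col=9)
  ^ (up): (row=5, col=9) -> (row=4, col=9)
  v (down): (row=4, col=9) -> (row=5, col=9)
  ^ (up): (row=5, col=9) -> (row=4, col=9)
  v (down): (row=4, col=9) -> (row=5, col=9)
  v (down): blocked, stay at (row=5, col=9)
  < (left): (row=5, col=9) -> (row=5, col=8)
  v (down): blocked, stay at (row=5, col=8)
  v (down): blocked, stay at (row=5, col=8)
  ^ (up): (row=5, col=8) -> (row=4, col=8)
  < (left): (row=4, col=8) -> (row=4, col=7)
  ^ (up): (row=4, col=7) -> (row=3, col=7)
  ^ (up): (row=3, col=7) -> (row=2, col=7)
Final: (row=2, col=7)

Answer: Final position: (row=2, col=7)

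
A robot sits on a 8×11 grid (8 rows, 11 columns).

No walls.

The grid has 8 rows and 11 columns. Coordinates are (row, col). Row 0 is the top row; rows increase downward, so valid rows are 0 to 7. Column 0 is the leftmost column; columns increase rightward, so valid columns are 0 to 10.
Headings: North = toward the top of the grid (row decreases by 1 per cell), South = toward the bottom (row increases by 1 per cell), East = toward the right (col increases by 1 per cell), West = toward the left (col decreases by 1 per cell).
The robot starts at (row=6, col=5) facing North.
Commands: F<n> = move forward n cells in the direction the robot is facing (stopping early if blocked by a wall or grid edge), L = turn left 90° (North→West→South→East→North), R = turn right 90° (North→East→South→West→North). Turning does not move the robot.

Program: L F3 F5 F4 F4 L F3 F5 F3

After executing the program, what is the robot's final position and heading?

Answer: Final position: (row=7, col=0), facing South

Derivation:
Start: (row=6, col=5), facing North
  L: turn left, now facing West
  F3: move forward 3, now at (row=6, col=2)
  F5: move forward 2/5 (blocked), now at (row=6, col=0)
  F4: move forward 0/4 (blocked), now at (row=6, col=0)
  F4: move forward 0/4 (blocked), now at (row=6, col=0)
  L: turn left, now facing South
  F3: move forward 1/3 (blocked), now at (row=7, col=0)
  F5: move forward 0/5 (blocked), now at (row=7, col=0)
  F3: move forward 0/3 (blocked), now at (row=7, col=0)
Final: (row=7, col=0), facing South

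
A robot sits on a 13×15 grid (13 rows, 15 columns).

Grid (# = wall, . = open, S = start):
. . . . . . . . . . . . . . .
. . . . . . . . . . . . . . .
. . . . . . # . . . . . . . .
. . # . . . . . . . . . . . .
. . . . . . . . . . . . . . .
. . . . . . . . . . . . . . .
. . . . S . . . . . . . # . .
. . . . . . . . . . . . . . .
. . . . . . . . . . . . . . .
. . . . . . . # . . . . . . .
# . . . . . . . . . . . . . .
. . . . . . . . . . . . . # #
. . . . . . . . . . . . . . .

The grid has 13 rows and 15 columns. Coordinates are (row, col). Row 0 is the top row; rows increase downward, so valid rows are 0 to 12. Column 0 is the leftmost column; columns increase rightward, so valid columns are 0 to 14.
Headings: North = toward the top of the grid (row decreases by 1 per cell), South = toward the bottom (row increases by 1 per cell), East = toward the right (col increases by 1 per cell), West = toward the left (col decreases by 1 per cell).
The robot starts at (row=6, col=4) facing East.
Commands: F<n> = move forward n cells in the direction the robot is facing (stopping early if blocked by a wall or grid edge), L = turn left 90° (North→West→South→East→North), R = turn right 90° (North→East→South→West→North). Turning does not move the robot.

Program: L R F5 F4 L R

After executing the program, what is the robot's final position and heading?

Answer: Final position: (row=6, col=11), facing East

Derivation:
Start: (row=6, col=4), facing East
  L: turn left, now facing North
  R: turn right, now facing East
  F5: move forward 5, now at (row=6, col=9)
  F4: move forward 2/4 (blocked), now at (row=6, col=11)
  L: turn left, now facing North
  R: turn right, now facing East
Final: (row=6, col=11), facing East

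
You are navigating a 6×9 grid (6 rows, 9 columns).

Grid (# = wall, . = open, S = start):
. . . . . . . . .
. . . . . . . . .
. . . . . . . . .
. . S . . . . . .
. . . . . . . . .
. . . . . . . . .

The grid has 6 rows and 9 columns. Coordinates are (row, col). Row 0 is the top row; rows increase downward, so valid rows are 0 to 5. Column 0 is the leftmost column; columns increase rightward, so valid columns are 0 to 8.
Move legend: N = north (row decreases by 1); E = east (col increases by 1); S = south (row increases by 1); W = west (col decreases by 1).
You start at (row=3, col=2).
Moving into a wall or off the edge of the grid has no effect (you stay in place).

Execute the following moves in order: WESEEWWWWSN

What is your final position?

Answer: Final position: (row=4, col=0)

Derivation:
Start: (row=3, col=2)
  W (west): (row=3, col=2) -> (row=3, col=1)
  E (east): (row=3, col=1) -> (row=3, col=2)
  S (south): (row=3, col=2) -> (row=4, col=2)
  E (east): (row=4, col=2) -> (row=4, col=3)
  E (east): (row=4, col=3) -> (row=4, col=4)
  W (west): (row=4, col=4) -> (row=4, col=3)
  W (west): (row=4, col=3) -> (row=4, col=2)
  W (west): (row=4, col=2) -> (row=4, col=1)
  W (west): (row=4, col=1) -> (row=4, col=0)
  S (south): (row=4, col=0) -> (row=5, col=0)
  N (north): (row=5, col=0) -> (row=4, col=0)
Final: (row=4, col=0)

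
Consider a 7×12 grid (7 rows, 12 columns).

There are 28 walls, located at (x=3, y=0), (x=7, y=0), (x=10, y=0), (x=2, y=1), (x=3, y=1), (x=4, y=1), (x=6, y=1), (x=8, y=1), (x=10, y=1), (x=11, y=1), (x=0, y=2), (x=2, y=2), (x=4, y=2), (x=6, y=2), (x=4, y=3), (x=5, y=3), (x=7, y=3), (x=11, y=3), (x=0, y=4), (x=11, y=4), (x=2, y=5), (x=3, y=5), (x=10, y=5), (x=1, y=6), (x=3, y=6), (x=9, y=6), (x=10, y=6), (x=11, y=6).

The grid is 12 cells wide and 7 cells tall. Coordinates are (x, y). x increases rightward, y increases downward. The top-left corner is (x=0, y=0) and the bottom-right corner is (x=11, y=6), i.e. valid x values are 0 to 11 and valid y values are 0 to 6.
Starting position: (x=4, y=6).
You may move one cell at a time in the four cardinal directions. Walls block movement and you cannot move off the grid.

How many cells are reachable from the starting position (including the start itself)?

Answer: Reachable cells: 48

Derivation:
BFS flood-fill from (x=4, y=6):
  Distance 0: (x=4, y=6)
  Distance 1: (x=4, y=5), (x=5, y=6)
  Distance 2: (x=4, y=4), (x=5, y=5), (x=6, y=6)
  Distance 3: (x=3, y=4), (x=5, y=4), (x=6, y=5), (x=7, y=6)
  Distance 4: (x=3, y=3), (x=2, y=4), (x=6, y=4), (x=7, y=5), (x=8, y=6)
  Distance 5: (x=3, y=2), (x=2, y=3), (x=6, y=3), (x=1, y=4), (x=7, y=4), (x=8, y=5)
  Distance 6: (x=1, y=3), (x=8, y=4), (x=1, y=5), (x=9, y=5)
  Distance 7: (x=1, y=2), (x=0, y=3), (x=8, y=3), (x=9, y=4), (x=0, y=5)
  Distance 8: (x=1, y=1), (x=8, y=2), (x=9, y=3), (x=10, y=4), (x=0, y=6)
  Distance 9: (x=1, y=0), (x=0, y=1), (x=7, y=2), (x=9, y=2), (x=10, y=3)
  Distance 10: (x=0, y=0), (x=2, y=0), (x=7, y=1), (x=9, y=1), (x=10, y=2)
  Distance 11: (x=9, y=0), (x=11, y=2)
  Distance 12: (x=8, y=0)
Total reachable: 48 (grid has 56 open cells total)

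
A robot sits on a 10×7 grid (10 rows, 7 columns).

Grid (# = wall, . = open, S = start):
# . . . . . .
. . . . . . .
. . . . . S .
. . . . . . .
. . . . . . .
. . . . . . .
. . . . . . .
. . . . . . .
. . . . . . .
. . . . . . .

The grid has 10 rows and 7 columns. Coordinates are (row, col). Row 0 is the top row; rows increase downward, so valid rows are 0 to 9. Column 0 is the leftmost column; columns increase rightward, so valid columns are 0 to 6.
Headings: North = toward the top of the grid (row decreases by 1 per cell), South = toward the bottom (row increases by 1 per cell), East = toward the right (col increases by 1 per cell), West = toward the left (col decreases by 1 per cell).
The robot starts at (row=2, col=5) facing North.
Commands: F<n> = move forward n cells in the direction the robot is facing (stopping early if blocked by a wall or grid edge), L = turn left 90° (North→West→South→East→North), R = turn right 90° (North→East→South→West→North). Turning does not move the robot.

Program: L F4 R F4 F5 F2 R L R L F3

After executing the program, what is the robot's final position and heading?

Answer: Final position: (row=0, col=1), facing North

Derivation:
Start: (row=2, col=5), facing North
  L: turn left, now facing West
  F4: move forward 4, now at (row=2, col=1)
  R: turn right, now facing North
  F4: move forward 2/4 (blocked), now at (row=0, col=1)
  F5: move forward 0/5 (blocked), now at (row=0, col=1)
  F2: move forward 0/2 (blocked), now at (row=0, col=1)
  R: turn right, now facing East
  L: turn left, now facing North
  R: turn right, now facing East
  L: turn left, now facing North
  F3: move forward 0/3 (blocked), now at (row=0, col=1)
Final: (row=0, col=1), facing North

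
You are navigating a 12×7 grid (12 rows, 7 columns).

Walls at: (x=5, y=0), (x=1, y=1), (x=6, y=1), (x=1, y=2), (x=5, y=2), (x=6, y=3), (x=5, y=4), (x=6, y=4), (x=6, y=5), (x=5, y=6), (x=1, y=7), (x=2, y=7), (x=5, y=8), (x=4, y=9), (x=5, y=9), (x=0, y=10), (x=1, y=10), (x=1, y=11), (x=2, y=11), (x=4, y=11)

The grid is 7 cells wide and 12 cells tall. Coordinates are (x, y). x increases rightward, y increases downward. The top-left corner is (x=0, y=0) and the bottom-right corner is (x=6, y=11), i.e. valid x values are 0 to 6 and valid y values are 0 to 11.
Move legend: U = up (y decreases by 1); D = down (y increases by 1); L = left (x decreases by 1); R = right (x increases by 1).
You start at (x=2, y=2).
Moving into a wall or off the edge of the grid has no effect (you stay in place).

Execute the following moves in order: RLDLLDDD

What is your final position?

Start: (x=2, y=2)
  R (right): (x=2, y=2) -> (x=3, y=2)
  L (left): (x=3, y=2) -> (x=2, y=2)
  D (down): (x=2, y=2) -> (x=2, y=3)
  L (left): (x=2, y=3) -> (x=1, y=3)
  L (left): (x=1, y=3) -> (x=0, y=3)
  D (down): (x=0, y=3) -> (x=0, y=4)
  D (down): (x=0, y=4) -> (x=0, y=5)
  D (down): (x=0, y=5) -> (x=0, y=6)
Final: (x=0, y=6)

Answer: Final position: (x=0, y=6)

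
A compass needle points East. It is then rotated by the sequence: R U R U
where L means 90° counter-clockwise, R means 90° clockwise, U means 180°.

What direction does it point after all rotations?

Start: East
  R (right (90° clockwise)) -> South
  U (U-turn (180°)) -> North
  R (right (90° clockwise)) -> East
  U (U-turn (180°)) -> West
Final: West

Answer: Final heading: West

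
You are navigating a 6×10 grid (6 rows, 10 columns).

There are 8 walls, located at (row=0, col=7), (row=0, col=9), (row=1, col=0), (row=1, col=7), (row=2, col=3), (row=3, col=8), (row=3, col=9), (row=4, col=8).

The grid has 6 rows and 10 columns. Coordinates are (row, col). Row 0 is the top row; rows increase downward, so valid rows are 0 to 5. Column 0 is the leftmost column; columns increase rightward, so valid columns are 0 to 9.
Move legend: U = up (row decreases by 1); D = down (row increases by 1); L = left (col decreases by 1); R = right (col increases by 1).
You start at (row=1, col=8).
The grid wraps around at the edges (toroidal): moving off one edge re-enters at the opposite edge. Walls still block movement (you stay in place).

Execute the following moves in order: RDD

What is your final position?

Answer: Final position: (row=2, col=9)

Derivation:
Start: (row=1, col=8)
  R (right): (row=1, col=8) -> (row=1, col=9)
  D (down): (row=1, col=9) -> (row=2, col=9)
  D (down): blocked, stay at (row=2, col=9)
Final: (row=2, col=9)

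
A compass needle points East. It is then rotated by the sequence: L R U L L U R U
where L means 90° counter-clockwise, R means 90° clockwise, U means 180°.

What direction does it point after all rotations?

Start: East
  L (left (90° counter-clockwise)) -> North
  R (right (90° clockwise)) -> East
  U (U-turn (180°)) -> West
  L (left (90° counter-clockwise)) -> South
  L (left (90° counter-clockwise)) -> East
  U (U-turn (180°)) -> West
  R (right (90° clockwise)) -> North
  U (U-turn (180°)) -> South
Final: South

Answer: Final heading: South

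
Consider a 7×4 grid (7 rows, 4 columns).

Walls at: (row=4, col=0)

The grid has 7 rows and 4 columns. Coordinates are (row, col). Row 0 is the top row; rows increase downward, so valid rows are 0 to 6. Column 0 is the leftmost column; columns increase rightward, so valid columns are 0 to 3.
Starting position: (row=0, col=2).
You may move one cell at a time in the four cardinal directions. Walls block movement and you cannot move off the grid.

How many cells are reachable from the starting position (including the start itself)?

Answer: Reachable cells: 27

Derivation:
BFS flood-fill from (row=0, col=2):
  Distance 0: (row=0, col=2)
  Distance 1: (row=0, col=1), (row=0, col=3), (row=1, col=2)
  Distance 2: (row=0, col=0), (row=1, col=1), (row=1, col=3), (row=2, col=2)
  Distance 3: (row=1, col=0), (row=2, col=1), (row=2, col=3), (row=3, col=2)
  Distance 4: (row=2, col=0), (row=3, col=1), (row=3, col=3), (row=4, col=2)
  Distance 5: (row=3, col=0), (row=4, col=1), (row=4, col=3), (row=5, col=2)
  Distance 6: (row=5, col=1), (row=5, col=3), (row=6, col=2)
  Distance 7: (row=5, col=0), (row=6, col=1), (row=6, col=3)
  Distance 8: (row=6, col=0)
Total reachable: 27 (grid has 27 open cells total)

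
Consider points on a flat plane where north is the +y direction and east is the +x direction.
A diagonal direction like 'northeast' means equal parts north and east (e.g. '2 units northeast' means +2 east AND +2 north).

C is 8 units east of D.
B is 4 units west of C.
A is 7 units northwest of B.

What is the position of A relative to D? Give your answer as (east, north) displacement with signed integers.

Answer: A is at (east=-3, north=7) relative to D.

Derivation:
Place D at the origin (east=0, north=0).
  C is 8 units east of D: delta (east=+8, north=+0); C at (east=8, north=0).
  B is 4 units west of C: delta (east=-4, north=+0); B at (east=4, north=0).
  A is 7 units northwest of B: delta (east=-7, north=+7); A at (east=-3, north=7).
Therefore A relative to D: (east=-3, north=7).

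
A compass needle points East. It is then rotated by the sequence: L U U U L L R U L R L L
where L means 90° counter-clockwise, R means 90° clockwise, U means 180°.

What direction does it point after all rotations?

Start: East
  L (left (90° counter-clockwise)) -> North
  U (U-turn (180°)) -> South
  U (U-turn (180°)) -> North
  U (U-turn (180°)) -> South
  L (left (90° counter-clockwise)) -> East
  L (left (90° counter-clockwise)) -> North
  R (right (90° clockwise)) -> East
  U (U-turn (180°)) -> West
  L (left (90° counter-clockwise)) -> South
  R (right (90° clockwise)) -> West
  L (left (90° counter-clockwise)) -> South
  L (left (90° counter-clockwise)) -> East
Final: East

Answer: Final heading: East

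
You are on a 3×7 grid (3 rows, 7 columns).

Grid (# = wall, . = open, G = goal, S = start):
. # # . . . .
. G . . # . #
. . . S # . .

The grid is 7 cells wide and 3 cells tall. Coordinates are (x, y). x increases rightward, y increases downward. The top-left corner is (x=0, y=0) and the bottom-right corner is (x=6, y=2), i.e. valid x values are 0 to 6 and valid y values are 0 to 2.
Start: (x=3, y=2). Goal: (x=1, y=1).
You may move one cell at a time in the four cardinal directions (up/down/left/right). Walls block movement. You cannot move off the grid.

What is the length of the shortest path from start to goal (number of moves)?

BFS from (x=3, y=2) until reaching (x=1, y=1):
  Distance 0: (x=3, y=2)
  Distance 1: (x=3, y=1), (x=2, y=2)
  Distance 2: (x=3, y=0), (x=2, y=1), (x=1, y=2)
  Distance 3: (x=4, y=0), (x=1, y=1), (x=0, y=2)  <- goal reached here
One shortest path (3 moves): (x=3, y=2) -> (x=2, y=2) -> (x=1, y=2) -> (x=1, y=1)

Answer: Shortest path length: 3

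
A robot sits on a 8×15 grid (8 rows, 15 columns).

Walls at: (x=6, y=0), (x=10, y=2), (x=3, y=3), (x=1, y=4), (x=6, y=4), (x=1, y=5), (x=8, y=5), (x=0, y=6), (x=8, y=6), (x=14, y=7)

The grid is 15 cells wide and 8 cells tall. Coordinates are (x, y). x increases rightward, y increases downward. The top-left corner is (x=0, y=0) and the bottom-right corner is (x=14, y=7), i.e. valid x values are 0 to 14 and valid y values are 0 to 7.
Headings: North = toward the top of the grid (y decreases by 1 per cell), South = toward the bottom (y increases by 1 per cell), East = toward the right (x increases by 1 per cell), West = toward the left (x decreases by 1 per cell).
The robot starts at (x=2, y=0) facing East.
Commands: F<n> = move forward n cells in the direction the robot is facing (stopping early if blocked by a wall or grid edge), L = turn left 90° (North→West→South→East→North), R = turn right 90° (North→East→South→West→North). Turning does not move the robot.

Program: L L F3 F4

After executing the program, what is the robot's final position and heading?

Start: (x=2, y=0), facing East
  L: turn left, now facing North
  L: turn left, now facing West
  F3: move forward 2/3 (blocked), now at (x=0, y=0)
  F4: move forward 0/4 (blocked), now at (x=0, y=0)
Final: (x=0, y=0), facing West

Answer: Final position: (x=0, y=0), facing West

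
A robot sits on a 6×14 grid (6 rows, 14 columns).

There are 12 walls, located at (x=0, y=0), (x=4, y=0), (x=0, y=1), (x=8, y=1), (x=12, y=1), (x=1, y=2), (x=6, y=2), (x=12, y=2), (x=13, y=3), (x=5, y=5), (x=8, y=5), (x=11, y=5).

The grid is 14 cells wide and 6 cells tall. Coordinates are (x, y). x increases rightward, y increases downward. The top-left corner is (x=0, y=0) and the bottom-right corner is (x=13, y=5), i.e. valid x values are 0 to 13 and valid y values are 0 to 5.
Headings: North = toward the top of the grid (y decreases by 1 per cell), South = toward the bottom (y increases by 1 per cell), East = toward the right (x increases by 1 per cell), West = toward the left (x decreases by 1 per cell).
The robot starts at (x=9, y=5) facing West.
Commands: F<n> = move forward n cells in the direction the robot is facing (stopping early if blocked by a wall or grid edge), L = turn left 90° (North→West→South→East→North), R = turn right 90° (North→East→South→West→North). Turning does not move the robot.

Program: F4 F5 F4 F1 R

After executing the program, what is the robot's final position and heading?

Answer: Final position: (x=9, y=5), facing North

Derivation:
Start: (x=9, y=5), facing West
  F4: move forward 0/4 (blocked), now at (x=9, y=5)
  F5: move forward 0/5 (blocked), now at (x=9, y=5)
  F4: move forward 0/4 (blocked), now at (x=9, y=5)
  F1: move forward 0/1 (blocked), now at (x=9, y=5)
  R: turn right, now facing North
Final: (x=9, y=5), facing North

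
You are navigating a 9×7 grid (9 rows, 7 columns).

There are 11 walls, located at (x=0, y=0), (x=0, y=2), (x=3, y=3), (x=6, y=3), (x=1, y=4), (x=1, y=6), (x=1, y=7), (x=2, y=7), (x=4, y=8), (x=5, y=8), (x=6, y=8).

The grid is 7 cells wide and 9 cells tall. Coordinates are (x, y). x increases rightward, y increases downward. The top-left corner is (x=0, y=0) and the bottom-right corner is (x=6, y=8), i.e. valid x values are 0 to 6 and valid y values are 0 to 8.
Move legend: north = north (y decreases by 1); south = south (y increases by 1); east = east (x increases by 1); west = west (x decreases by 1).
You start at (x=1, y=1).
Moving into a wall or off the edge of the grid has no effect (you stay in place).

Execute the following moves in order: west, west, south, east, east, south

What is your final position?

Answer: Final position: (x=2, y=2)

Derivation:
Start: (x=1, y=1)
  west (west): (x=1, y=1) -> (x=0, y=1)
  west (west): blocked, stay at (x=0, y=1)
  south (south): blocked, stay at (x=0, y=1)
  east (east): (x=0, y=1) -> (x=1, y=1)
  east (east): (x=1, y=1) -> (x=2, y=1)
  south (south): (x=2, y=1) -> (x=2, y=2)
Final: (x=2, y=2)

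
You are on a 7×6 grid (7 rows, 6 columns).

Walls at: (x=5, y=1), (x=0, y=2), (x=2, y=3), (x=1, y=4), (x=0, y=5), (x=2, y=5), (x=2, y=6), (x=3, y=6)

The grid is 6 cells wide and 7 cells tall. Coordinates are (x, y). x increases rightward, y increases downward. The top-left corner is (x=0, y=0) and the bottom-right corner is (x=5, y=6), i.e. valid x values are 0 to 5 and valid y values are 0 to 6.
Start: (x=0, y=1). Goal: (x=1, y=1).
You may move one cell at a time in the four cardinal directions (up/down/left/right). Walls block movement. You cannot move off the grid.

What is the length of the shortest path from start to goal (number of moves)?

Answer: Shortest path length: 1

Derivation:
BFS from (x=0, y=1) until reaching (x=1, y=1):
  Distance 0: (x=0, y=1)
  Distance 1: (x=0, y=0), (x=1, y=1)  <- goal reached here
One shortest path (1 moves): (x=0, y=1) -> (x=1, y=1)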